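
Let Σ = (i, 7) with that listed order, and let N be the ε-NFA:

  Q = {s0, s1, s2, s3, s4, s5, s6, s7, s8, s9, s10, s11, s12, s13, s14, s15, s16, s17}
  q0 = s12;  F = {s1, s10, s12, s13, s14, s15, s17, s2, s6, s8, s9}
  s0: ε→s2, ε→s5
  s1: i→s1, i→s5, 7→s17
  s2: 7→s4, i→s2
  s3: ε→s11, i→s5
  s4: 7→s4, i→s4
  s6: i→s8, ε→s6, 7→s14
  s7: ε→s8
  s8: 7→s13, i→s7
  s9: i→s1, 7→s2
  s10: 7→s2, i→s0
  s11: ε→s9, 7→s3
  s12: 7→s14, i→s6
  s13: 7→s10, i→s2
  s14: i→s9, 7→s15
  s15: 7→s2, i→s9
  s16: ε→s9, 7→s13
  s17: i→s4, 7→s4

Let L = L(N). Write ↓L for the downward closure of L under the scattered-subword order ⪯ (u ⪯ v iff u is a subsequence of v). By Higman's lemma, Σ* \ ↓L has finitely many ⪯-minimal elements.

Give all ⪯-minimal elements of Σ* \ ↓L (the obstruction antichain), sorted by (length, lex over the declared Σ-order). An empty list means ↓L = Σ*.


min(Σ*\↓L) = [7i77, 7777, ii7i7, 7ii7i].

|Q|=18, |F|=11, |δ|=35 (7 ε).
min D↑ (12 st, q0=0, F={11}): 0:i→1,7→2 1:i→3,7→2 2:i→4,7→5 3:i→3,7→6 4:i→7,7→8 5:i→4,7→8 6:i→8,7→9 7:i→7,7→10 8:i→8,7→11 9:i→8,7→8 10:i→11,7→11 11:i→11,7→11 (ε-aug+det+¬).
'7i77': run [15, 11, 7, 3, 1] end={s4} ∉↓L; 4/4 single-dels accept.
'7777': |S_i|=[15, 11, 9, 3, 1] end={s4} rej; 4/4 single-dels accept.
'ii7i7': N↓-sim [15, 14, 11, 7, 4, 1] end={s4} rej; 5/5 single-dels accept.
'7ii7i': |S_i|=[15, 11, 7, 5, 2, 1] end={s4} ∉↓L; 5/5 del acc.
4 minimals (antichain).


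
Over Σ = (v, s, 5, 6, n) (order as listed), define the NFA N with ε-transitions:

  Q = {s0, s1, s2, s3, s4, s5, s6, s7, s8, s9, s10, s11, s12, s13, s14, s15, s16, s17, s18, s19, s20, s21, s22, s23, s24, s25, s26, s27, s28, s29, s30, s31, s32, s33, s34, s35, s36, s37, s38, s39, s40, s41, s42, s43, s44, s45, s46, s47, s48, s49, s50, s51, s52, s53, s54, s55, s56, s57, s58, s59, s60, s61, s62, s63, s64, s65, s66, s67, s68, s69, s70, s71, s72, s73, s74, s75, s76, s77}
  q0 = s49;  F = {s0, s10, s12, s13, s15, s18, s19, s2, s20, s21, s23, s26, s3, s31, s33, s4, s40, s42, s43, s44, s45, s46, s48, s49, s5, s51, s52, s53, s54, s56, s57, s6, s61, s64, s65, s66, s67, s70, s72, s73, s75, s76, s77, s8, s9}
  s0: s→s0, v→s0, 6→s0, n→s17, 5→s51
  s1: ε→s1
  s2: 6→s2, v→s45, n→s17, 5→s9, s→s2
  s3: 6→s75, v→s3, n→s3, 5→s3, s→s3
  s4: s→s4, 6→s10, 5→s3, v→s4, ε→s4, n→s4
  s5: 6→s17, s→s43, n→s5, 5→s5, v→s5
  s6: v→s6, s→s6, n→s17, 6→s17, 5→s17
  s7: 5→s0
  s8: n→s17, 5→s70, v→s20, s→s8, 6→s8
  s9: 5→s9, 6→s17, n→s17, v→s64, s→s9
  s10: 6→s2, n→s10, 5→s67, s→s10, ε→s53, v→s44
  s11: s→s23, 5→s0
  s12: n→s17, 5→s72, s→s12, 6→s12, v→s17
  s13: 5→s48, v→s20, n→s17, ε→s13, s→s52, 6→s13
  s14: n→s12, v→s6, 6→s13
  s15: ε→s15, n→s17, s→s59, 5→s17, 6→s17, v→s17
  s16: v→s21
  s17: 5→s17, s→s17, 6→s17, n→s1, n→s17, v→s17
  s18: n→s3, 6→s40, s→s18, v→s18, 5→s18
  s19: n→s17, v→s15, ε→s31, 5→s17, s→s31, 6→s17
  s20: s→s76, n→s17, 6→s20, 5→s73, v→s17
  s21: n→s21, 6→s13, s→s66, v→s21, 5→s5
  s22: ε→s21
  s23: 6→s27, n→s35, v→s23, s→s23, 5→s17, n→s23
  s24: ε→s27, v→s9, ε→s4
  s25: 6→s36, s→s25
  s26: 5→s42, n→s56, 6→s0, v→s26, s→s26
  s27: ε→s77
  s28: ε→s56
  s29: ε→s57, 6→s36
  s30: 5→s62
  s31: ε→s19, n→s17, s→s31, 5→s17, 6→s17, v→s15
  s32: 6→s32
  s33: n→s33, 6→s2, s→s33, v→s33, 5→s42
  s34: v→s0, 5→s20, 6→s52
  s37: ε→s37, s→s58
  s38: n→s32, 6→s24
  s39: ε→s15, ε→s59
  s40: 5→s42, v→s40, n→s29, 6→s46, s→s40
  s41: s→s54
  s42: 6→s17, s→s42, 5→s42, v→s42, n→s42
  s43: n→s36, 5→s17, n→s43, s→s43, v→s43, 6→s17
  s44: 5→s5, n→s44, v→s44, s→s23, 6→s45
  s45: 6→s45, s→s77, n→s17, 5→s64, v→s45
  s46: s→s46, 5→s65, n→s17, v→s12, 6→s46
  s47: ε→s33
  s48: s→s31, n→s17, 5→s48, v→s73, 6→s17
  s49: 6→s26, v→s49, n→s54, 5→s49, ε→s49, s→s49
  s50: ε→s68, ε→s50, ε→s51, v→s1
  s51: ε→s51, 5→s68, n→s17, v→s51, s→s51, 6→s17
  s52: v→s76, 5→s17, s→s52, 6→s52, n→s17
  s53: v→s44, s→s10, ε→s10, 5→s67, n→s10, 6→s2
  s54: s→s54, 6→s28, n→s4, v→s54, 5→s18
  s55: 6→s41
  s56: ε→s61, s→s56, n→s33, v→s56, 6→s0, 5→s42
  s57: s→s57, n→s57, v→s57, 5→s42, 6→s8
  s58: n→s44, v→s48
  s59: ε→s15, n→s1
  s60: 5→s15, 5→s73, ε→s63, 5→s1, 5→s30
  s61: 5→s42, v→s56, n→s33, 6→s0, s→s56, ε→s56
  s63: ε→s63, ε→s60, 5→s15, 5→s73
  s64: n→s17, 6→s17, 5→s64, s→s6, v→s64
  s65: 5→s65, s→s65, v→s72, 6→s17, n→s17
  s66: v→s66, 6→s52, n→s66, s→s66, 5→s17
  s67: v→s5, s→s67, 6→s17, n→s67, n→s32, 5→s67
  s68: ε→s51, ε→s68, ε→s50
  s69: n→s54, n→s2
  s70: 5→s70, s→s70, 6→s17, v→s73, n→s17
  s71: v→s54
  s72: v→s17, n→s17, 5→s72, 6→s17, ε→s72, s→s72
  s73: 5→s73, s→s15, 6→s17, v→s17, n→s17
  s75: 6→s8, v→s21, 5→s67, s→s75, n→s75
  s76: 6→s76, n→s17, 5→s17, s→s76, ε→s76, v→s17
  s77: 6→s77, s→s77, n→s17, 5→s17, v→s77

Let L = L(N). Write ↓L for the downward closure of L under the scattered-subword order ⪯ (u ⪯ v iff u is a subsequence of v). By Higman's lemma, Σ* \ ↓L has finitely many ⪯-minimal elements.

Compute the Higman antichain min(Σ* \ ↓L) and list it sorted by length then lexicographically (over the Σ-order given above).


Antichain: [656, 66n, n566vv, nn6vs5].

|Q|=78, |F|=45, |δ|=302 (34 ε).
min D↑ (43 st, q0=0, F={8}): 0:v→0,s→0,5→0,6→1,n→2 1:v→1,s→1,5→3,6→4,n→5 2:v→2,s→2,5→6,6→5,n→7 3:v→3,s→3,5→3,6→8,n→3 4:v→4,s→4,5→9,6→4,n→8 5:v→5,s→5,5→3,6→4,n→10 6:v→6,s→6,5→6,6→11,n→12 7:v→7,s→7,5→12,6→13,n→7 8:v→8,s→8,5→8,6→8,n→8 9:v→9,s→9,5→9,6→8,n→8 10:v→10,s→10,5→3,6→14,n→10 11:v→11,s→11,5→3,6→15,n→16 12:v→12,s→12,5→12,6→17,n→12 13:v→18,s→13,5→19,6→14,n→13 14:v→20,s→14,5→21,6→14,n→8 15:v→22,s→15,5→23,6→15,n→8 16:v→16,s→16,5→3,6→24,n→16 17:v→25,s→17,5→19,6→24,n→17 18:v→18,s→26,5→27,6→20,n→18 19:v→27,s→19,5→19,6→8,n→19 20:v→20,s→28,5→29,6→20,n→8 21:v→29,s→21,5→21,6→8,n→8 22:v→8,s→22,5→30,6→22,n→8 23:v→30,s→23,5→23,6→8,n→8 24:v→31,s→24,5→32,6→24,n→8 25:v→25,s→33,5→27,6→34,n→25 26:v→26,s→26,5→8,6→28,n→26 27:v→27,s→35,5→27,6→8,n→27 28:v→28,s→28,5→8,6→28,n→8 29:v→29,s→36,5→29,6→8,n→8 30:v→8,s→30,5→30,6→8,n→8 31:v→8,s→37,5→38,6→31,n→8 32:v→38,s→32,5→32,6→8,n→8 33:v→33,s→33,5→8,6→39,n→33 34:v→31,s→39,5→40,6→34,n→8 35:v→35,s→35,5→8,6→8,n→35 36:v→36,s→36,5→8,6→8,n→8 37:v→8,s→37,5→8,6→37,n→8 38:v→8,s→41,5→38,6→8,n→8 39:v→37,s→39,5→8,6→39,n→8 40:v→38,s→42,5→40,6→8,n→8 41:v→8,s→41,5→8,6→8,n→8 42:v→41,s→42,5→8,6→8,n→8 [Hopcroft].
'656': N↓-sim [56, 51, 23, 3] end={s1,s17,s32} — reject; 3/3 single-dels accept.
'66n': N↓-sim [56, 51, 31, 2] end={s1,s17} rej; 3/3 single-dels accept.
'n566vv': run [56, 54, 38, 30, 20, 9, 2] end={s1,s17} — reject; 6/6 del acc.
'nn6vs5': |S_i|=[56, 54, 40, 34, 25, 16, 2] end={s1,s17} ∉↓L; 6/6 deletions ∈↓L.
4 minimals (antichain).


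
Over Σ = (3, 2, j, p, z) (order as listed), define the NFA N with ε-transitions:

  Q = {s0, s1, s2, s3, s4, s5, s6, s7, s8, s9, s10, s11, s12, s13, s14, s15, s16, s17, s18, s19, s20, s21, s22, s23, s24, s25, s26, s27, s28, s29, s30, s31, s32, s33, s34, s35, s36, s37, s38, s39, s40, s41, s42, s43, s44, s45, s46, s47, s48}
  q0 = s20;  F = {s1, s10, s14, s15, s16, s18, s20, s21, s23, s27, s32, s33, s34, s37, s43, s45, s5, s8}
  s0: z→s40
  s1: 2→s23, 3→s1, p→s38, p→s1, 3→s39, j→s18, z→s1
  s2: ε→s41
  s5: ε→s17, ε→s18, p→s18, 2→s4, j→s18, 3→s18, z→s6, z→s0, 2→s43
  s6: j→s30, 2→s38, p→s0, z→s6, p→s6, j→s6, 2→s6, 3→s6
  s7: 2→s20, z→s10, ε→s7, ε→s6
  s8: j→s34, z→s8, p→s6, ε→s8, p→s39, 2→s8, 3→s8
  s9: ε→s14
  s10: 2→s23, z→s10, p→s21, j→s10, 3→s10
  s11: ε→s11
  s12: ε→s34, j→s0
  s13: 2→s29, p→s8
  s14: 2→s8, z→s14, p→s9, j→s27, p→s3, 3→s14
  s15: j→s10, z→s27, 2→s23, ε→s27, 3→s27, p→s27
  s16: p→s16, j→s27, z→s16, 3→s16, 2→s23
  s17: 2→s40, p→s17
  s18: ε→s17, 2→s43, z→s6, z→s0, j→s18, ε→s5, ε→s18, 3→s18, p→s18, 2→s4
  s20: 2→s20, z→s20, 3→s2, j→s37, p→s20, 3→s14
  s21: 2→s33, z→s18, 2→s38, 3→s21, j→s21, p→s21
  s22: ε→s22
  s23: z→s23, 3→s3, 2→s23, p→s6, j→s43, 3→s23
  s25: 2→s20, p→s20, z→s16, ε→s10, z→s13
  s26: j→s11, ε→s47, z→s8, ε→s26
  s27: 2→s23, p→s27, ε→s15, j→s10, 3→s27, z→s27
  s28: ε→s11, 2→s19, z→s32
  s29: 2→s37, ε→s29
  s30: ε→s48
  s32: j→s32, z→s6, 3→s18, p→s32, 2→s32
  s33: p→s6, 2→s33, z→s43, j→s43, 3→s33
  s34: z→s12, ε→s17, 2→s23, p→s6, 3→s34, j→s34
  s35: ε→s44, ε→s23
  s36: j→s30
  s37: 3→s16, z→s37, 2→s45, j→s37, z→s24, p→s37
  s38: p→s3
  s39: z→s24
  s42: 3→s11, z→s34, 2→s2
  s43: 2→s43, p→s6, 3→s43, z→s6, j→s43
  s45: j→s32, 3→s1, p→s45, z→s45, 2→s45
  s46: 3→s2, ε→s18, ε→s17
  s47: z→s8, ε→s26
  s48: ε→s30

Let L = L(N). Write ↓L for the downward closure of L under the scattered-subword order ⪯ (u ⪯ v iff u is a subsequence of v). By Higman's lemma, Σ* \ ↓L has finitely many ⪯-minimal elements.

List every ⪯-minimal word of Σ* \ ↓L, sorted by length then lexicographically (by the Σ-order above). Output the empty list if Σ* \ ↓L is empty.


A = [32p, j2jz, 3jjpzz].

|Q|=49, |F|=18, |δ|=163 (28 ε).
min D↑ (17 st, q0=0, F={8}): 0:3→1,2→0,j→2,p→0,z→0 1:3→1,2→3,j→4,p→1,z→1 2:3→5,2→6,j→2,p→2,z→2 3:3→3,2→3,j→7,p→8,z→3 4:3→4,2→9,j→10,p→4,z→4 5:3→5,2→9,j→4,p→5,z→5 6:3→11,2→6,j→12,p→6,z→6 7:3→7,2→9,j→7,p→8,z→7 8:3→8,2→8,j→8,p→8,z→8 9:3→9,2→9,j→13,p→8,z→9 10:3→10,2→9,j→10,p→14,z→10 11:3→11,2→9,j→15,p→11,z→11 12:3→15,2→12,j→12,p→12,z→8 13:3→13,2→13,j→13,p→8,z→8 14:3→14,2→16,j→14,p→14,z→15 15:3→15,2→13,j→15,p→15,z→8 16:3→16,2→16,j→13,p→8,z→13.
'32p': run [33, 29, 17, 10] end={s0,s17,s24,s3,s30,s38,s39,s40,s48,s6} ∉↓L; 3/3 del acc.
'j2jz': |S_i|=[33, 27, 19, 13, 7] end={s0,s3,s30,s38,s40,s48,s6} rej; 4/4 deletions ∈↓L.
'3jjpzz': |S_i|=[33, 29, 20, 18, 14, 12, 7] end={s0,s3,s30,s38,s40,s48,s6} rej; 6/6 single-dels accept.
3 obstructions.


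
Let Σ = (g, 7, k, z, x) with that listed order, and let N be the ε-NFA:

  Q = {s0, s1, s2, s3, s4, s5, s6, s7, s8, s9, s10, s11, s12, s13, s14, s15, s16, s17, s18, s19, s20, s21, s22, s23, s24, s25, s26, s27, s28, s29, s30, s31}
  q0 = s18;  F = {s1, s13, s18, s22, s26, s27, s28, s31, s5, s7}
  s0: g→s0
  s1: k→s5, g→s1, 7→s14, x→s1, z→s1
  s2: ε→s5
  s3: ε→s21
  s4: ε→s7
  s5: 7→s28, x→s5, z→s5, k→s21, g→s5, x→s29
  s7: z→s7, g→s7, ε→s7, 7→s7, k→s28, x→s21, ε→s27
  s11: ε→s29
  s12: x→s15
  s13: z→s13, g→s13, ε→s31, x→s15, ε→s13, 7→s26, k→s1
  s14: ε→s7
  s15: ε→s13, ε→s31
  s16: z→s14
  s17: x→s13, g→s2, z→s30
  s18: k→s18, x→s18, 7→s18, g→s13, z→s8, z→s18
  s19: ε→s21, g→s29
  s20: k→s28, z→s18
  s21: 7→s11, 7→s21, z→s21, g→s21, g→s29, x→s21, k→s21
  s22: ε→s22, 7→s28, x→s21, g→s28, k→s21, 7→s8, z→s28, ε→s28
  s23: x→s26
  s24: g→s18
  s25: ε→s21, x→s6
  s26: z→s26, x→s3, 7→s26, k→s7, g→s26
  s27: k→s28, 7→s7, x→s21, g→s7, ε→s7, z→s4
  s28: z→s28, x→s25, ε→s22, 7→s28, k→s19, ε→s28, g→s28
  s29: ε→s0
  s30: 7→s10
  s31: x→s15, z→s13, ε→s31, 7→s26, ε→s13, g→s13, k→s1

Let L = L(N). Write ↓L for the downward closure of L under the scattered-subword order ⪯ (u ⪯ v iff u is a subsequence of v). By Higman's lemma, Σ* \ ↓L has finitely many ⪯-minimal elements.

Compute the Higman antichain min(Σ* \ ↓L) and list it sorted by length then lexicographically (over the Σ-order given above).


|Q|=32, |F|=10, |δ|=94 (21 ε).
min D↑ (8 st, q0=0, F={5}): 0:g→1,7→0,k→0,z→0,x→0 1:g→1,7→2,k→3,z→1,x→1 2:g→2,7→2,k→4,z→2,x→5 3:g→3,7→4,k→6,z→3,x→3 4:g→4,7→4,k→7,z→4,x→5 5:g→5,7→5,k→5,z→5,x→5 6:g→6,7→7,k→5,z→6,x→6 7:g→7,7→7,k→5,z→7,x→5.
'g7x': |S_i|=[22, 21, 16, 7] end={s0,s11,s21,s25,s29,s3,s6} — reject; 3/3 del acc.
'gkkk': |S_i|=[22, 21, 16, 11, 5] end={s0,s11,s19,s21,s29} rej; 4/4 deletions ∈↓L.
2 words, ⪯-incomp.

Antichain: [g7x, gkkk].


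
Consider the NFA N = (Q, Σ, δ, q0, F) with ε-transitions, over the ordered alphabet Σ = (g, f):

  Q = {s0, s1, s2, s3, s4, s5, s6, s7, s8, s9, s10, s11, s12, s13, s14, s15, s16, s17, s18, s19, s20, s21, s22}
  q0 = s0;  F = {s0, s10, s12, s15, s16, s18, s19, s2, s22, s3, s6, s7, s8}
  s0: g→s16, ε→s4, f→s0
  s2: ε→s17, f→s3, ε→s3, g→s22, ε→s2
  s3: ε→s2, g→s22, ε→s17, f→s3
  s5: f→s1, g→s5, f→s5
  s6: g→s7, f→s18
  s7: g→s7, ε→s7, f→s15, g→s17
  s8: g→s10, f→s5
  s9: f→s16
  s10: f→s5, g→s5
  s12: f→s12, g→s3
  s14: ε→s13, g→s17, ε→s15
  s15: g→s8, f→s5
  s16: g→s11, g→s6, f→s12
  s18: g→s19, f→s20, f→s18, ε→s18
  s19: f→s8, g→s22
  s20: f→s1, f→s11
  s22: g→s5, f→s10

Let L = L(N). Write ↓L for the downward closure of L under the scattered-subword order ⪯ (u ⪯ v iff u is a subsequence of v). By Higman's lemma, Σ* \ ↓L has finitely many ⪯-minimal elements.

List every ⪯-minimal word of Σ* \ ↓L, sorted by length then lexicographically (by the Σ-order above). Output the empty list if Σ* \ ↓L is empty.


|Q|=23, |F|=13, |δ|=46 (10 ε).
min D↑ (13 st, q0=0, F={11}): 0:g→1,f→0 1:g→2,f→3 2:g→4,f→5 3:g→6,f→3 4:g→4,f→7 5:g→8,f→5 6:g→9,f→6 7:g→10,f→11 8:g→9,f→10 9:g→11,f→12 10:g→12,f→11 11:g→11,f→11 12:g→11,f→11.
'gggff': |S_i|=[19, 17, 15, 9, 5, 2] end={s1,s5} — reject; 5/5 single-dels accept.
'gfggg': |S_i|=[19, 17, 14, 9, 4, 2] end={s1,s5} — reject; 5/5 del acc.
2 minimals (antichain).

A = [gggff, gfggg].


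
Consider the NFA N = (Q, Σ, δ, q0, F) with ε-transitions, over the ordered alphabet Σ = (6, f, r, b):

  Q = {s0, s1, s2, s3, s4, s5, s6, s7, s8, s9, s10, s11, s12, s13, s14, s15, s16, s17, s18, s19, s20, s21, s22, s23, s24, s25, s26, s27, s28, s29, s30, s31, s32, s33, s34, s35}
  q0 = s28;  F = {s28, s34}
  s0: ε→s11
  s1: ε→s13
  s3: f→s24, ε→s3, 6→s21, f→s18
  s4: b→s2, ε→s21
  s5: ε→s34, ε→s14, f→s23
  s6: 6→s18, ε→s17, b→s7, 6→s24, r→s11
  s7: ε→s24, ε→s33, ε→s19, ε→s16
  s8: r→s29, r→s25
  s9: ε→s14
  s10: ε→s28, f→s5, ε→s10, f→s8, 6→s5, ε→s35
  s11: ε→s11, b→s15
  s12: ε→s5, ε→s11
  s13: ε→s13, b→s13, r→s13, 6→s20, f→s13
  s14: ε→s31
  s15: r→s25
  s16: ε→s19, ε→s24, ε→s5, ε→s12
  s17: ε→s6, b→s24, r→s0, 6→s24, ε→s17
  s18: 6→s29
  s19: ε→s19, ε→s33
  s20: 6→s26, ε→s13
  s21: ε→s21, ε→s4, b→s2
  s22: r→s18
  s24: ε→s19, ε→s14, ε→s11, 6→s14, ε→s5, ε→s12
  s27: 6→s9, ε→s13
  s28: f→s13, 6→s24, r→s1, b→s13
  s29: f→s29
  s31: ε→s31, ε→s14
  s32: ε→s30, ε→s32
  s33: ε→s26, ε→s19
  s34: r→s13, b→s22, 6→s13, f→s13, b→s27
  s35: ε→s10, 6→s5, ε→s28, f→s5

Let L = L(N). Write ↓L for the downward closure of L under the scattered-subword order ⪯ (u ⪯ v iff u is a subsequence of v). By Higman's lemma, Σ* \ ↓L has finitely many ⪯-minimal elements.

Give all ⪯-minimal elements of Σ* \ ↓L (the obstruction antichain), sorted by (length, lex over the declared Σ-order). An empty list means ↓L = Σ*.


Antichain: [f, r, b, 66].

|Q|=36, |F|=2, |δ|=86 (45 ε).
min D↑ (3 st, q0=0, F={2}): 0:6→1,f→2,r→2,b→2 1:6→2,f→2,r→2,b→2 2:6→2,f→2,r→2,b→2.
'f': run [22, 5] end={s13,s20,s23,s26,s29} rej; 1/1 deletions ∈↓L.
'r': |S_i|=[22, 7] end={s1,s13,s18,s20,s25,s26,s29} — reject; 1/1 deletions ∈↓L.
'b': run [22, 12] end={s13,s14,s15,s18,s20,s22,s25,s26,s27,s29,s31,s9} ∉↓L; 1/1 single-dels accept.
'66': |S_i|=[22, 20, 7] end={s13,s14,s20,s26,s29,s31,s9} rej; 2/2 deletions ∈↓L.
4 words, ⪯-incomp.


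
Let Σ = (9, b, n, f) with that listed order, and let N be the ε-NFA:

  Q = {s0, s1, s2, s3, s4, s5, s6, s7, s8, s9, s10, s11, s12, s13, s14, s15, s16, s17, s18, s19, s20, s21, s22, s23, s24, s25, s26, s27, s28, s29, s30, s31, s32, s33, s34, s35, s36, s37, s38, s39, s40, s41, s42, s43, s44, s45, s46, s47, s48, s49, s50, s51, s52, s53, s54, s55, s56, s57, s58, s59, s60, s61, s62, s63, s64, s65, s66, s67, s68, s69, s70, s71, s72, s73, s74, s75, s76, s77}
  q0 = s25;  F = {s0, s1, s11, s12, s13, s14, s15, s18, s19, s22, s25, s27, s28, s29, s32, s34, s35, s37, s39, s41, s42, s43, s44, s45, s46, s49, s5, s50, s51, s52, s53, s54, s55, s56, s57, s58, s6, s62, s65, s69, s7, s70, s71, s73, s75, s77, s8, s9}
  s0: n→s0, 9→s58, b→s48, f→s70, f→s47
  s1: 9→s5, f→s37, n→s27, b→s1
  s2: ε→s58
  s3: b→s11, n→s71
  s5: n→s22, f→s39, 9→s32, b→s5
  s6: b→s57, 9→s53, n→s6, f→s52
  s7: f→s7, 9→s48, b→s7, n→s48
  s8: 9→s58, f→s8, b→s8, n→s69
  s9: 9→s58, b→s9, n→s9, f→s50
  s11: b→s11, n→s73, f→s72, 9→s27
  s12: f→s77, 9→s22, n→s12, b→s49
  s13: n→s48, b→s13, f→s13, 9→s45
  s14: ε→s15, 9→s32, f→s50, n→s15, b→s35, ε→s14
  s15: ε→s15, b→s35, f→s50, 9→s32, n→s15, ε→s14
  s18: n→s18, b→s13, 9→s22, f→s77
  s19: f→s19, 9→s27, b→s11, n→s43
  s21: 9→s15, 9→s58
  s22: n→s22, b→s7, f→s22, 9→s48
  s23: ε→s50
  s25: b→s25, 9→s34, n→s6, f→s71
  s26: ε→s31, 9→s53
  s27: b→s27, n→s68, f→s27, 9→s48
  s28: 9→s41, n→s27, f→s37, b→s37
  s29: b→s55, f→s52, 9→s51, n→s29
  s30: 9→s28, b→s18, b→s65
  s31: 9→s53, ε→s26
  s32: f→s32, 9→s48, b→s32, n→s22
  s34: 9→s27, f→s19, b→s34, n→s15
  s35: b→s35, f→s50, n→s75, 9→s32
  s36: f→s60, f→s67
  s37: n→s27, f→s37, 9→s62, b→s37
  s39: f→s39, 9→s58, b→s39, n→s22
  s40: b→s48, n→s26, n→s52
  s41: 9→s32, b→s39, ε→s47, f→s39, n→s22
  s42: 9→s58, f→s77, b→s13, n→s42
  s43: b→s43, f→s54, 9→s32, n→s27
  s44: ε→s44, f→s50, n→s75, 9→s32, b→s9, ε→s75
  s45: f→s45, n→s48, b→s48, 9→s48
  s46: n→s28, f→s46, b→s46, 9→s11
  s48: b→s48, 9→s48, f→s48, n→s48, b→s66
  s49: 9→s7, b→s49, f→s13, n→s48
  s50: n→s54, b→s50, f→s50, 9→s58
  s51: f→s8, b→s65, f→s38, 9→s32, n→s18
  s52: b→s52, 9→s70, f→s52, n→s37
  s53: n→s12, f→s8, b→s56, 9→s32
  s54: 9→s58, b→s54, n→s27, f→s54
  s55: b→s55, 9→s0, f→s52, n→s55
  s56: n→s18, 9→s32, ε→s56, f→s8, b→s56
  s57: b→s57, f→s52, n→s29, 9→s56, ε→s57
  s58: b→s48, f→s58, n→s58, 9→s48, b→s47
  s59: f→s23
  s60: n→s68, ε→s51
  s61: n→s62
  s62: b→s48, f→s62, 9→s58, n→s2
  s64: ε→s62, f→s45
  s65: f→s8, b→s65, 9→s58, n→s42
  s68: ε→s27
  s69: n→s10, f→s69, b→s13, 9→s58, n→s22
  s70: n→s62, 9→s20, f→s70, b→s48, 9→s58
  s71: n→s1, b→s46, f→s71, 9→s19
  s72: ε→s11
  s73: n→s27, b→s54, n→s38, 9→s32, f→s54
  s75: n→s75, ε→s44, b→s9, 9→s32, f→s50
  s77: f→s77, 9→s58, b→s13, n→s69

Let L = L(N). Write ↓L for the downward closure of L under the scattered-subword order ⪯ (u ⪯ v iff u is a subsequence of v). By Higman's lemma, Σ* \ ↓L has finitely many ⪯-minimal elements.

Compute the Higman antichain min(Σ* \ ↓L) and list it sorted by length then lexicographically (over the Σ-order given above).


A = [999, nf9b, fnn9, n9nbn, nbnb9b, fbnb9b].

|Q|=78, |F|=48, |δ|=239 (18 ε).
min D↑ (47 st, q0=0, F={12}): 0:9→1,b→0,n→2,f→3 1:9→4,b→1,n→5,f→6 2:9→7,b→8,n→2,f→9 3:9→6,b→10,n→11,f→3 4:9→12,b→4,n→4,f→4 5:9→13,b→14,n→5,f→15 6:9→4,b→16,n→17,f→6 7:9→13,b→18,n→19,f→20 8:9→18,b→8,n→21,f→9 9:9→22,b→9,n→23,f→9 10:9→16,b→10,n→24,f→10 11:9→25,b→11,n→4,f→23 12:9→12,b→12,n→12,f→12 13:9→12,b→13,n→26,f→13 14:9→13,b→14,n→27,f→15 15:9→28,b→15,n→29,f→15 16:9→4,b→16,n→30,f→16 17:9→13,b→17,n→4,f→29 18:9→13,b→18,n→31,f→20 19:9→26,b→32,n→19,f→33 20:9→28,b→20,n→34,f→20 21:9→35,b→36,n→21,f→9 22:9→28,b→12,n→37,f→22 23:9→37,b→23,n→4,f→23 24:9→38,b→23,n→4,f→23 25:9→13,b→25,n→26,f→39 26:9→12,b→40,n→26,f→26 27:9→13,b→41,n→27,f→15 28:9→12,b→12,n→28,f→28 29:9→28,b→29,n→4,f→29 30:9→13,b→29,n→4,f→29 31:9→26,b→42,n→31,f→33 32:9→40,b→32,n→12,f→42 33:9→28,b→42,n→34,f→33 34:9→28,b→42,n→26,f→34 35:9→13,b→43,n→31,f→20 36:9→44,b→36,n→36,f→9 37:9→28,b→12,n→28,f→37 38:9→13,b→39,n→26,f→39 39:9→28,b→39,n→26,f→39 40:9→12,b→40,n→12,f→40 41:9→28,b→41,n→41,f→15 42:9→45,b→42,n→12,f→42 43:9→28,b→43,n→46,f→20 44:9→28,b→12,n→44,f→22 45:9→12,b→12,n→12,f→45 46:9→28,b→42,n→46,f→33 (ε-aug+det+¬).
'999': |S_i|=[57, 46, 11, 2] end={s48,s66} — reject; 3/3 single-dels accept.
'nf9b': |S_i|=[57, 50, 25, 9, 3] end={s47,s48,s66} rej; 4/4 del acc.
'fnn9': N↓-sim [57, 36, 25, 11, 2] end={s48,s66} rej; 4/4 del acc.
'n9nbn': |S_i|=[57, 50, 30, 20, 7, 2] end={s48,s66} ∉↓L; 5/5 deletions ∈↓L.
'nbnb9b': N↓-sim [57, 50, 42, 34, 28, 10, 3] end={s47,s48,s66} — reject; 6/6 single-dels accept.
'fbnb9b': |S_i|=[57, 36, 33, 22, 16, 7, 3] end={s47,s48,s66} rej; 6/6 deletions ∈↓L.
6 words, ⪯-incomp.


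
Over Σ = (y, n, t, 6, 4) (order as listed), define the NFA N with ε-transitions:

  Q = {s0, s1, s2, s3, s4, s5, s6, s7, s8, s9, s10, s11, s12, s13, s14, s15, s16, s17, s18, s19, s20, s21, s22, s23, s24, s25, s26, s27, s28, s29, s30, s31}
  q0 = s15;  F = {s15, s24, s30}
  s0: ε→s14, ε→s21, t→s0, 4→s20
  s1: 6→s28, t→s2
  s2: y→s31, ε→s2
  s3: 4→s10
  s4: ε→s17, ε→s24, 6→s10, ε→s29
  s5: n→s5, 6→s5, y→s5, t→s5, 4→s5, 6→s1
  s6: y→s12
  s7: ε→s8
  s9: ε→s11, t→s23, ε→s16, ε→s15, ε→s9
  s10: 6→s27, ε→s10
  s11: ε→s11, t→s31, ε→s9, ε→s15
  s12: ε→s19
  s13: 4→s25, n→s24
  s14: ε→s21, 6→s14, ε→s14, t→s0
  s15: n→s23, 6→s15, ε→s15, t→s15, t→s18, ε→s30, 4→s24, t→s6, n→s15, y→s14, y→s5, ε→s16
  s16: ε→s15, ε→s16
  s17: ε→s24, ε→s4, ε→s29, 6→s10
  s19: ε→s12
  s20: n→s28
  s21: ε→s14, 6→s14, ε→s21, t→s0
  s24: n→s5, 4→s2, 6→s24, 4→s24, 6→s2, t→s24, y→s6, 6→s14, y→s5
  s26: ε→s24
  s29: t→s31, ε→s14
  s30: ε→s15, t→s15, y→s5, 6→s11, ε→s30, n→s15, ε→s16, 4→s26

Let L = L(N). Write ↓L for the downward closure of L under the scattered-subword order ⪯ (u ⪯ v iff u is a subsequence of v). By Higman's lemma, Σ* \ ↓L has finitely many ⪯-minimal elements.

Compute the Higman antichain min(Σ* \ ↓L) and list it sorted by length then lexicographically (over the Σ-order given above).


|Q|=32, |F|=3, |δ|=83 (34 ε).
min D↑ (3 st, q0=0, F={1}): 0:y→1,n→0,t→0,6→0,4→2 1:y→1,n→1,t→1,6→1,4→1 2:y→1,n→1,t→2,6→2,4→2 (ε-aug+det+¬).
'y': run [21, 12] end={s0,s1,s12,s14,s19,s2,s20,s21,s28,s31,s5,s6} ∉↓L; 1/1 single-dels accept.
'4n': run [21, 14, 5] end={s1,s2,s28,s31,s5} ∉↓L; 2/2 single-dels accept.
2 minimals (antichain).

A = [y, 4n].


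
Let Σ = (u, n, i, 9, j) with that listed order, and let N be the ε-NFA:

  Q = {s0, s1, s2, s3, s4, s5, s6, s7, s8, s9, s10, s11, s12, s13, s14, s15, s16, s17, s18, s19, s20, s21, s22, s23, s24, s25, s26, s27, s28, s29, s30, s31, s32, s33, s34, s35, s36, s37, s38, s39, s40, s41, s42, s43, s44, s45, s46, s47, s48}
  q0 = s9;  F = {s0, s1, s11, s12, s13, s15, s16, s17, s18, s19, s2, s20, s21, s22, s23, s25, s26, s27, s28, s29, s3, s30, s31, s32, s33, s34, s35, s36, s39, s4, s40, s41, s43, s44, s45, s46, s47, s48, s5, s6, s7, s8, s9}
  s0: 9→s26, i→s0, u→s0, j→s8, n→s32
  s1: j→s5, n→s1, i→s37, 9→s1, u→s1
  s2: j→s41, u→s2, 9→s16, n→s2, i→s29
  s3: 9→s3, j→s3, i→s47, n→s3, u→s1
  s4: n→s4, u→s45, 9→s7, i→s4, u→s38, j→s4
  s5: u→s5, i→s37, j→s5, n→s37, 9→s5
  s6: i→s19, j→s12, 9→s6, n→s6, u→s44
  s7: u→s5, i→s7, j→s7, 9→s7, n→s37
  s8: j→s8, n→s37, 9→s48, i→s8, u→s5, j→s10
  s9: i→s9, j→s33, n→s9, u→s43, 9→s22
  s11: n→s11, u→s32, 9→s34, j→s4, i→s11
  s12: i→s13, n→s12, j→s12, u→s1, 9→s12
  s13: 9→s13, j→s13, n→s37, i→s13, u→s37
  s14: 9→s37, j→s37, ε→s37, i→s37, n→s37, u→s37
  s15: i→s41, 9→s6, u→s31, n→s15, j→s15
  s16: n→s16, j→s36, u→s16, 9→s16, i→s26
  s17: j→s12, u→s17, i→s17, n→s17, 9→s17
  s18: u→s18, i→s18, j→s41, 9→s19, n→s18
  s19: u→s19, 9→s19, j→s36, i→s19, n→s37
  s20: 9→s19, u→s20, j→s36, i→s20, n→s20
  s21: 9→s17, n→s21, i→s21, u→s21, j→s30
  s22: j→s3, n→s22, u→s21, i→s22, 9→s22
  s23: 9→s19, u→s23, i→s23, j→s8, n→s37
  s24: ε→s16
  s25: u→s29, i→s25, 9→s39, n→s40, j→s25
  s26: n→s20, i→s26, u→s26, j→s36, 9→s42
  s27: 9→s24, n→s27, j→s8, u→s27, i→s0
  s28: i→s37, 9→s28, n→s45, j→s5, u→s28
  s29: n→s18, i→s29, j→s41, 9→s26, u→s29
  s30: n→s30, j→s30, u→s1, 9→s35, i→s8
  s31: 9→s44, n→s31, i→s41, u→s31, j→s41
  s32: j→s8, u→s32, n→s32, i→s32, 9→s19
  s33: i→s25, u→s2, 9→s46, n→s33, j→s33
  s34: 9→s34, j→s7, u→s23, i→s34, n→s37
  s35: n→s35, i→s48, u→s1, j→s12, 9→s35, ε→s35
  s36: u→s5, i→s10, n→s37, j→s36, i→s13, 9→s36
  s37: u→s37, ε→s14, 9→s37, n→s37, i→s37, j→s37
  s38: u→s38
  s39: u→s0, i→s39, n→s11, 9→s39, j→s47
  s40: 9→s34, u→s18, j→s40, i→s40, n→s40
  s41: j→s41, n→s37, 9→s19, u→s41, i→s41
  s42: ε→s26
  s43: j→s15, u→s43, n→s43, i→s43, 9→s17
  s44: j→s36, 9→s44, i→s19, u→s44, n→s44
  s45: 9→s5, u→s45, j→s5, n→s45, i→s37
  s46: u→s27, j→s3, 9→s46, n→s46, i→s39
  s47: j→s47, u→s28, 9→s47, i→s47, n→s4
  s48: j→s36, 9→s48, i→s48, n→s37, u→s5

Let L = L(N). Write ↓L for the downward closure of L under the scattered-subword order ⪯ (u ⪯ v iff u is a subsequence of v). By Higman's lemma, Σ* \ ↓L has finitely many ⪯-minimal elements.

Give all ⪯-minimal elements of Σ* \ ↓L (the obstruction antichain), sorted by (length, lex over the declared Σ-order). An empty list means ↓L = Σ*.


|Q|=49, |F|=43, |δ|=234 (5 ε).
min D↑ (44 st, q0=0, F={25}): 0:u→1,n→0,i→0,9→2,j→3 1:u→1,n→1,i→1,9→4,j→5 2:u→6,n→2,i→2,9→2,j→7 3:u→8,n→3,i→9,9→10,j→3 4:u→4,n→4,i→4,9→4,j→11 5:u→12,n→5,i→13,9→14,j→5 6:u→6,n→6,i→6,9→4,j→15 7:u→16,n→7,i→17,9→7,j→7 8:u→8,n→8,i→18,9→19,j→13 9:u→18,n→20,i→9,9→21,j→9 10:u→22,n→10,i→21,9→10,j→7 11:u→16,n→11,i→23,9→11,j→11 12:u→12,n→12,i→13,9→24,j→13 13:u→13,n→25,i→13,9→26,j→13 14:u→24,n→14,i→26,9→14,j→11 15:u→16,n→15,i→27,9→28,j→15 16:u→16,n→16,i→25,9→16,j→29 17:u→30,n→31,i→17,9→17,j→17 18:u→18,n→32,i→18,9→33,j→13 19:u→19,n→19,i→33,9→19,j→34 20:u→32,n→20,i→20,9→35,j→20 21:u→36,n→37,i→21,9→21,j→17 22:u→22,n→22,i→36,9→19,j→27 23:u→25,n→25,i→23,9→23,j→23 24:u→24,n→24,i→26,9→24,j→34 25:u→25,n→25,i→25,9→25,j→25 26:u→26,n→25,i→26,9→26,j→34 27:u→29,n→25,i→27,9→38,j→27 28:u→16,n→28,i→38,9→28,j→11 29:u→29,n→25,i→25,9→29,j→29 30:u→30,n→39,i→25,9→30,j→29 31:u→39,n→31,i→31,9→40,j→31 32:u→32,n→32,i→32,9→26,j→13 33:u→33,n→41,i→33,9→33,j→34 34:u→29,n→25,i→23,9→34,j→34 35:u→42,n→25,i→35,9→35,j→40 36:u→36,n→43,i→36,9→33,j→27 37:u→43,n→37,i→37,9→35,j→31 38:u→29,n→25,i→38,9→38,j→34 39:u→39,n→39,i→25,9→29,j→29 40:u→29,n→25,i→40,9→40,j→40 41:u→41,n→41,i→41,9→26,j→34 42:u→42,n→25,i→42,9→26,j→27 43:u→43,n→43,i→43,9→26,j→27 (ε-aug+det+¬).
'ujin': run [49, 36, 18, 10, 2] end={s14,s37} — reject; 4/4 single-dels accept.
'9jui': N↓-sim [49, 38, 19, 7, 2] end={s14,s37} rej; 4/4 deletions ∈↓L.
'jujn': N↓-sim [49, 44, 28, 10, 2] end={s14,s37} — reject; 4/4 del acc.
'u9jiu': run [49, 36, 21, 8, 4, 2] end={s14,s37} rej; 5/5 single-dels accept.
'jin9n': |S_i|=[49, 44, 29, 21, 12, 2] end={s14,s37} — reject; 5/5 deletions ∈↓L.
5 words, ⪯-incomp.

Antichain: [ujin, 9jui, jujn, u9jiu, jin9n].


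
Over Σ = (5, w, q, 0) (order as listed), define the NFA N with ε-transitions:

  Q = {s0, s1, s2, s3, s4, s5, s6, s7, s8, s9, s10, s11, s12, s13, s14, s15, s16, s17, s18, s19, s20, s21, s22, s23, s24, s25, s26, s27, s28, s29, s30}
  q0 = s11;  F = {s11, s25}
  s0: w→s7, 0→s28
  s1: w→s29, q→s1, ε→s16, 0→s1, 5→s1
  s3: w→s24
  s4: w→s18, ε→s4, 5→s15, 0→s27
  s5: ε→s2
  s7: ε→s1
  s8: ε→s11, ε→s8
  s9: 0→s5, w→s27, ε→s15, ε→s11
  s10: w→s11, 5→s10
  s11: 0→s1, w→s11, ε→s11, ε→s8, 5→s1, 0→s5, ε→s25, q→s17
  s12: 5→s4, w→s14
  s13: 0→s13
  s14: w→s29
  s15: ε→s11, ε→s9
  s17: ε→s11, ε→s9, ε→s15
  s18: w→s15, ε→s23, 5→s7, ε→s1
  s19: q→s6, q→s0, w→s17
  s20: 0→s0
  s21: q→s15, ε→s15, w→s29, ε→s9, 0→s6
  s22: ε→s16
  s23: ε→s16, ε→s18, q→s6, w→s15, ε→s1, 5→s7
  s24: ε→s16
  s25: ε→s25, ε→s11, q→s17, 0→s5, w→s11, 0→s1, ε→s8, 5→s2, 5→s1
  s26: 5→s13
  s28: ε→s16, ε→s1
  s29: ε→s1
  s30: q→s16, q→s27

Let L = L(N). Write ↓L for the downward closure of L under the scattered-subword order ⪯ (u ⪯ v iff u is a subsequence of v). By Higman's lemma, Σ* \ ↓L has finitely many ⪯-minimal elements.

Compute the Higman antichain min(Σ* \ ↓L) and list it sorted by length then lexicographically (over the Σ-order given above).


|Q|=31, |F|=2, |δ|=75 (31 ε).
min D↑ (2 st, q0=0, F={1}): 0:5→1,w→0,q→0,0→1 1:5→1,w→1,q→1,0→1 [Hopcroft].
'5': N↓-sim [12, 4] end={s1,s16,s2,s29} — reject; 1/1 single-dels accept.
'0': N↓-sim [12, 5] end={s1,s16,s2,s29,s5} — reject; 1/1 single-dels accept.
2 minimals (antichain).

Antichain: [5, 0].


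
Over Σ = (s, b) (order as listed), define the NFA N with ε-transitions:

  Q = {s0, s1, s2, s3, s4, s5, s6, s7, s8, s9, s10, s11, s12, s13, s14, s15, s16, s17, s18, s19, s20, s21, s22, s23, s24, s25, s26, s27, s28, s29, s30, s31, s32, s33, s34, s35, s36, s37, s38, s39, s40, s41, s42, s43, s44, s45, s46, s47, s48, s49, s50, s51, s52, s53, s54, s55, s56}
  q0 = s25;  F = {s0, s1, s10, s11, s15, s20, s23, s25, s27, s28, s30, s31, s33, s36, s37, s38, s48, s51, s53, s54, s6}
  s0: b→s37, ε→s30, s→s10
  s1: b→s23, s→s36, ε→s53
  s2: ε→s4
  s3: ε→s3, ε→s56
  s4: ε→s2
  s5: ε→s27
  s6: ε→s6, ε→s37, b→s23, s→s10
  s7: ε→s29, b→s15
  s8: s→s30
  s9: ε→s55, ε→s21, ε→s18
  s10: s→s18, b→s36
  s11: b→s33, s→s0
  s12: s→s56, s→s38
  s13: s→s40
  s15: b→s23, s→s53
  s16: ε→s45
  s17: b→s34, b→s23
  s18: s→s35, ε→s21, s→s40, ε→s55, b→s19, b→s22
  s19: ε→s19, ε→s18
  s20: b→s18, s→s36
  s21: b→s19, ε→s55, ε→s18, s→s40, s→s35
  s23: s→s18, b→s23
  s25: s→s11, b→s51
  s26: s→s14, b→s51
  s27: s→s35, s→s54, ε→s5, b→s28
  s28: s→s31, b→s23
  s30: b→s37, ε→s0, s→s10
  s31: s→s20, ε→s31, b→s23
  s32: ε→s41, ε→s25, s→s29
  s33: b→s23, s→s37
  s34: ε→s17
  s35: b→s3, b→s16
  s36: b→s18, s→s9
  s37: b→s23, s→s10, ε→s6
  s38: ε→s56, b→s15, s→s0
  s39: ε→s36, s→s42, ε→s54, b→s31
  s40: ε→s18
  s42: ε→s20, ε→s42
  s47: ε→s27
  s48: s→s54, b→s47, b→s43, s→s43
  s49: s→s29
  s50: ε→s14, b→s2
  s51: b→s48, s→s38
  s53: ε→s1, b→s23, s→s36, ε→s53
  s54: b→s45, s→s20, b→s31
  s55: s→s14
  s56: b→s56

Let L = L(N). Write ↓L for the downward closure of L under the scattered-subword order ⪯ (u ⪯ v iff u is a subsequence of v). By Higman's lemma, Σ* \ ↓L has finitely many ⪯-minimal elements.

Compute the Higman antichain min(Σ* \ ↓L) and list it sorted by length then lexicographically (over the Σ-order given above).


min(Σ*\↓L) = [ssss, sbbs, sssbb, bbssb, bbbbbs].

|Q|=57, |F|=21, |δ|=108 (37 ε).
min D↑ (19 st, q0=0, F={13}): 0:s→1,b→2 1:s→3,b→4 2:s→5,b→6 3:s→7,b→8 4:s→8,b→9 5:s→3,b→10 6:s→11,b→12 7:s→13,b→14 8:s→7,b→9 9:s→13,b→9 10:s→15,b→9 11:s→16,b→17 12:s→11,b→18 13:s→13,b→13 14:s→13,b→13 15:s→14,b→9 16:s→14,b→13 17:s→16,b→9 18:s→17,b→9.
'ssss': N↓-sim [37, 30, 23, 15, 13] end={s14,s16,s18,s19,s21,s22,s3,s35,s40,s45,s55,s56,…} rej; 4/4 single-dels accept.
'sbbs': N↓-sim [37, 30, 24, 15, 13] end={s14,s16,s18,s19,s21,s22,s3,s35,s40,s45,s55,s56,…} rej; 4/4 deletions ∈↓L.
'sssbb': N↓-sim [37, 30, 23, 15, 14, 12] end={s14,s16,s18,s19,s21,s22,s3,s35,s40,s45,s55,s56} — reject; 5/5 del acc.
'bbssb': N↓-sim [37, 35, 30, 22, 15, 12] end={s14,s16,s18,s19,s21,s22,s3,s35,s40,s45,s55,s56} ∉↓L; 5/5 del acc.
'bbbbbs': N↓-sim [37, 35, 30, 23, 18, 13, 12] end={s14,s16,s18,s19,s21,s22,s3,s35,s40,s45,s55,s56} rej; 6/6 deletions ∈↓L.
5 obstructions.


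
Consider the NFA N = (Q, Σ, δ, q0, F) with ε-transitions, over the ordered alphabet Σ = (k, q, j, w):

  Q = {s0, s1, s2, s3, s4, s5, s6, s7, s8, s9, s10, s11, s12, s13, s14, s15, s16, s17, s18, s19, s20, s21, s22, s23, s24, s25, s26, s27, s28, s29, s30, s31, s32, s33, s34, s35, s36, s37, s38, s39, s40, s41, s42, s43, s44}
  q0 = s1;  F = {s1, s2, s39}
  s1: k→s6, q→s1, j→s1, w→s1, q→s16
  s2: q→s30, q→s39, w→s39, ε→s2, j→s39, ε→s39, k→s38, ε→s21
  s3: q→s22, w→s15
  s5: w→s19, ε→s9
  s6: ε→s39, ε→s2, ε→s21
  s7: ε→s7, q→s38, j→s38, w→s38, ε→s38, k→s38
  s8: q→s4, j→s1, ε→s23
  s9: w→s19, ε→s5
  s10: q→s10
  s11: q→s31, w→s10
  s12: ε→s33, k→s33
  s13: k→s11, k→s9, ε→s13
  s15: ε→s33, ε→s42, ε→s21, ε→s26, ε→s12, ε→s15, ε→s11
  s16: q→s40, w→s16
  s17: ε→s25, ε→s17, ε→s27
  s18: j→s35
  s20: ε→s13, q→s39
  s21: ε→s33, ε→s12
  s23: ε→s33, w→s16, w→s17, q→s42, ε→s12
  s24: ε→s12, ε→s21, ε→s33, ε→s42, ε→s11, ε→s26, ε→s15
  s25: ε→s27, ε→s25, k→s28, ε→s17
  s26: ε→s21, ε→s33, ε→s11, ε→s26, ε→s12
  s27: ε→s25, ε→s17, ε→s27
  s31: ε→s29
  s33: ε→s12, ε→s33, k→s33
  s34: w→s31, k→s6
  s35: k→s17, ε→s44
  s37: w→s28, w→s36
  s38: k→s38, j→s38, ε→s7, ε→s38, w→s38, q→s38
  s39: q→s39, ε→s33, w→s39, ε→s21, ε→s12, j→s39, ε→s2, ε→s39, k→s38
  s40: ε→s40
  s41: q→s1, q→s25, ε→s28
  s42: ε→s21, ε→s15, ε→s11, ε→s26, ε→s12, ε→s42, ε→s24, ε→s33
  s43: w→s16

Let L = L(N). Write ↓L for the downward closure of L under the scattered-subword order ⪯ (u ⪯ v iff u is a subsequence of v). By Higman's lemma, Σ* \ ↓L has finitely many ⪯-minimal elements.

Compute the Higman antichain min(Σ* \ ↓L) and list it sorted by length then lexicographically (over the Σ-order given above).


Antichain: [kk].

|Q|=45, |F|=3, |δ|=118 (67 ε).
min D↑ (3 st, q0=0, F={2}): 0:k→1,q→0,j→0,w→0 1:k→2,q→1,j→1,w→1 2:k→2,q→2,j→2,w→2.
'kk': run [12, 9, 4] end={s12,s33,s38,s7} rej; 2/2 single-dels accept.
1 minimals (antichain).


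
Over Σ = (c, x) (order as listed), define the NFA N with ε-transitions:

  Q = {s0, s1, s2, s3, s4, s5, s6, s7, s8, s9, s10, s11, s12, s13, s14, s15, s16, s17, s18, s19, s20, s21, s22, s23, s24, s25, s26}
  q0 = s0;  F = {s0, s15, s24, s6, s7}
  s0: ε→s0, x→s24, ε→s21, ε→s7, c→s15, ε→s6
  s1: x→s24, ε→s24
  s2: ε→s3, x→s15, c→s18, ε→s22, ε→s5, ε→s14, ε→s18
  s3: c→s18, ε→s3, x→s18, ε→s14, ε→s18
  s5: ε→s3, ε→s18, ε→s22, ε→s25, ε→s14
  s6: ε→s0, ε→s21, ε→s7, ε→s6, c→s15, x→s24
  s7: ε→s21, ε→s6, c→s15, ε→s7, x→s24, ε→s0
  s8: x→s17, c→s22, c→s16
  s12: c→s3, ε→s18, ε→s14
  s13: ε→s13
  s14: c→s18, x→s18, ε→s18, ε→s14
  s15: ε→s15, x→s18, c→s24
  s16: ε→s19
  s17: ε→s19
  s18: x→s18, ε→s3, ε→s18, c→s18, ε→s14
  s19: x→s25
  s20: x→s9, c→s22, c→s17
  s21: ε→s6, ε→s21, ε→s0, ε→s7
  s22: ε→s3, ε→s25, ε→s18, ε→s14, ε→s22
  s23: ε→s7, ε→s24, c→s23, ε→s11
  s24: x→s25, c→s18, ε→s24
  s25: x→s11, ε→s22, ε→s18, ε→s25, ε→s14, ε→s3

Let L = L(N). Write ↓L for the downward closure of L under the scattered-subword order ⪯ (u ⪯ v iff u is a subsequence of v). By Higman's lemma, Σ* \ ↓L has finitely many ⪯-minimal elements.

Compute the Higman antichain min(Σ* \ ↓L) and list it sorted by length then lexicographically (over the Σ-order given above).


|Q|=27, |F|=5, |δ|=84 (55 ε).
min D↑ (4 st, q0=0, F={3}): 0:c→1,x→2 1:c→2,x→3 2:c→3,x→3 3:c→3,x→3 (ε-aug+det+¬).
'cx': run [12, 8, 6] end={s11,s14,s18,s22,s25,s3} rej; 2/2 single-dels accept.
'xc': run [12, 7, 3] end={s14,s18,s3} — reject; 2/2 deletions ∈↓L.
'xx': N↓-sim [12, 7, 6] end={s11,s14,s18,s22,s25,s3} ∉↓L; 2/2 single-dels accept.
'ccc': run [12, 8, 7, 3] end={s14,s18,s3} — reject; 3/3 single-dels accept.
4 obstructions.

Antichain: [cx, xc, xx, ccc].


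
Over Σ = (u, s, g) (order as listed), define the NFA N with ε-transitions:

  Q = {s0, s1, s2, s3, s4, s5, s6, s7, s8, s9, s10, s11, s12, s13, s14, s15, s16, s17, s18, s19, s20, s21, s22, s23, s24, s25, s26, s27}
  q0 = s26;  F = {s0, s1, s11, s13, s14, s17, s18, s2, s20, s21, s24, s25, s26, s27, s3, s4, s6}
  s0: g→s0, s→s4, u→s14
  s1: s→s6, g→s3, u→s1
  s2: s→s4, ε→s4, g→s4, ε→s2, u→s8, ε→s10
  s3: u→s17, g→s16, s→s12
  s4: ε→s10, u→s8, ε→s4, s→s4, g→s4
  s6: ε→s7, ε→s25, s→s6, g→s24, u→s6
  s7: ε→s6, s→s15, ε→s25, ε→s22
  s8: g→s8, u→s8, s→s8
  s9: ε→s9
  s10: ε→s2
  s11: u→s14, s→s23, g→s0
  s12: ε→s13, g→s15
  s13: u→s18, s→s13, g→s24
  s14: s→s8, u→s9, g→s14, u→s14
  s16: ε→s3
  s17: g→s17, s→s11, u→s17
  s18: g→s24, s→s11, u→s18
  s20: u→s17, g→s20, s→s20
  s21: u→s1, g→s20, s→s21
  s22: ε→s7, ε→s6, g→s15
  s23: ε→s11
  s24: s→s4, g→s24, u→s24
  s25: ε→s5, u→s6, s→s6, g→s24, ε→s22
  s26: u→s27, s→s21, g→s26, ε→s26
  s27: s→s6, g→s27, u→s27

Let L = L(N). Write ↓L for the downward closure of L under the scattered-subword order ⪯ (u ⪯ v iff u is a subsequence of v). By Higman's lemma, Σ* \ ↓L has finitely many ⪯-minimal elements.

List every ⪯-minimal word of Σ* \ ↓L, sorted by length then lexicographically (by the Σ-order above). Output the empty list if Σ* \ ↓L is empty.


Antichain: [usgsu, sgusus].

|Q|=28, |F|=17, |δ|=78 (20 ε).
min D↑ (16 st, q0=0, F={12}): 0:u→1,s→2,g→0 1:u→1,s→3,g→1 2:u→4,s→2,g→5 3:u→3,s→3,g→6 4:u→4,s→3,g→7 5:u→8,s→5,g→5 6:u→6,s→9,g→6 7:u→8,s→10,g→7 8:u→8,s→11,g→8 9:u→12,s→9,g→9 10:u→13,s→10,g→6 11:u→14,s→11,g→15 12:u→12,s→12,g→12 13:u→13,s→11,g→6 14:u→14,s→12,g→14 15:u→14,s→9,g→15.
'usgsu': run [27, 24, 19, 9, 4, 1] end={s8} rej; 5/5 single-dels accept.
'sgusus': N↓-sim [27, 25, 18, 12, 9, 3, 1] end={s8} — reject; 6/6 del acc.
2 minimals (antichain).
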